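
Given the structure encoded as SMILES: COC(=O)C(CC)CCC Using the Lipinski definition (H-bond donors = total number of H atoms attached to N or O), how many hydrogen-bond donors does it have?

0

Donors: find every N or O and count the H atoms it carries.
  atom 2 (O): bond orders sum to 2 → 0 H
  atom 4 (O): bond orders sum to 2 → 0 H
Lipinski HBD = 0.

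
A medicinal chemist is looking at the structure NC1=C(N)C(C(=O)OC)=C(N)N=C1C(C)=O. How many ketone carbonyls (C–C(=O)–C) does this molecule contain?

1

The ketone motif appears at heavy-atom position 14 in the SMILES.
Other groups present: 1 ester, 3 primary amine.
Ketone count: 1.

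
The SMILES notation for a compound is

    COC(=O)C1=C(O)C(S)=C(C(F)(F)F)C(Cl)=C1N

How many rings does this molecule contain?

In SMILES, each pair of matching ring-closure digits denotes one ring-closing bond; the number of such bonds equals the number of independent rings.
Ring-closure bonds here: 1.

1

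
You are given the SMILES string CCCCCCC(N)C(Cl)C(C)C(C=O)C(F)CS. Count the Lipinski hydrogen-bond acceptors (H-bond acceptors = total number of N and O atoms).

2

N atoms: 1; O atoms: 1.
Lipinski HBA = 1 + 1 = 2.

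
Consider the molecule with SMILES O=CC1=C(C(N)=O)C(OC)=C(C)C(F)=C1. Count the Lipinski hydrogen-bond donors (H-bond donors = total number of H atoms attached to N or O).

Donors: find every N or O and count the H atoms it carries.
  atom 1 (O): bond orders sum to 2 → 0 H
  atom 6 (N): bond orders sum to 1 → 2 H
  atom 7 (O): bond orders sum to 2 → 0 H
  atom 9 (O): bond orders sum to 2 → 0 H
Lipinski HBD = 2.

2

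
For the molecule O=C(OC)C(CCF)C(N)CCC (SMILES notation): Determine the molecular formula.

Walk through each heavy atom and fill implicit hydrogens from standard valence (C 4, N 3, O 2, S 2, halogen 1):
  atom 1: O, bond orders sum to 2 (valence 2) → 0 H
  atom 2: C, bond orders sum to 4 (valence 4) → 0 H
  atom 3: O, bond orders sum to 2 (valence 2) → 0 H
  atom 4: C, bond orders sum to 1 (valence 4) → 3 H
  atom 5: C, bond orders sum to 3 (valence 4) → 1 H
  atom 6: C, bond orders sum to 2 (valence 4) → 2 H
  atom 7: C, bond orders sum to 2 (valence 4) → 2 H
  atom 8: F (halogen, monovalent) → 0 H
  atom 9: C, bond orders sum to 3 (valence 4) → 1 H
  atom 10: N, bond orders sum to 1 (valence 3) → 2 H
  atom 11: C, bond orders sum to 2 (valence 4) → 2 H
  atom 12: C, bond orders sum to 2 (valence 4) → 2 H
  atom 13: C, bond orders sum to 1 (valence 4) → 3 H
Totals → C:9, H:18, F:1, N:1, O:2.
In Hill order: C9H18FNO2.

C9H18FNO2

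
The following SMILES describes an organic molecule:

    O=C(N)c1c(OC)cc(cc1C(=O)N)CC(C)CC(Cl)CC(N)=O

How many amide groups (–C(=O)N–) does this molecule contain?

The amide motif appears at heavy-atom positions 2, 12, 22 in the SMILES.
Other groups present: 1 ether.
Amide count: 3.

3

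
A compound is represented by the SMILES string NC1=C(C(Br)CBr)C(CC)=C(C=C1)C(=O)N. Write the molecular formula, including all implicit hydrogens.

C11H14Br2N2O

Walk through each heavy atom and fill implicit hydrogens from standard valence (C 4, N 3, O 2, S 2, halogen 1):
  atom 1: N, bond orders sum to 1 (valence 3) → 2 H
  atom 2: C, bond orders sum to 4 (valence 4) → 0 H
  atom 3: C, bond orders sum to 4 (valence 4) → 0 H
  atom 4: C, bond orders sum to 3 (valence 4) → 1 H
  atom 5: Br (halogen, monovalent) → 0 H
  atom 6: C, bond orders sum to 2 (valence 4) → 2 H
  atom 7: Br (halogen, monovalent) → 0 H
  atom 8: C, bond orders sum to 4 (valence 4) → 0 H
  atom 9: C, bond orders sum to 2 (valence 4) → 2 H
  atom 10: C, bond orders sum to 1 (valence 4) → 3 H
  atom 11: C, bond orders sum to 4 (valence 4) → 0 H
  atom 12: C, bond orders sum to 3 (valence 4) → 1 H
  atom 13: C, bond orders sum to 3 (valence 4) → 1 H
  atom 14: C, bond orders sum to 4 (valence 4) → 0 H
  atom 15: O, bond orders sum to 2 (valence 2) → 0 H
  atom 16: N, bond orders sum to 1 (valence 3) → 2 H
Totals → C:11, H:14, Br:2, N:2, O:1.
In Hill order: C11H14Br2N2O.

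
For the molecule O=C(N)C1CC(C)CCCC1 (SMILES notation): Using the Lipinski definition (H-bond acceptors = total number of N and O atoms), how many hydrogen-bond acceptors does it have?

2

N atoms: 1; O atoms: 1.
Lipinski HBA = 1 + 1 = 2.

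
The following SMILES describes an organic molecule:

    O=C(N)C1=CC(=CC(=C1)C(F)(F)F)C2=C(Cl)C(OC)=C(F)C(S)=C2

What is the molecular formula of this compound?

C15H10ClF4NO2S

Walk through each heavy atom and fill implicit hydrogens from standard valence (C 4, N 3, O 2, S 2, halogen 1):
  atom 1: O, bond orders sum to 2 (valence 2) → 0 H
  atom 2: C, bond orders sum to 4 (valence 4) → 0 H
  atom 3: N, bond orders sum to 1 (valence 3) → 2 H
  atom 4: C, bond orders sum to 4 (valence 4) → 0 H
  atom 5: C, bond orders sum to 3 (valence 4) → 1 H
  atom 6: C, bond orders sum to 4 (valence 4) → 0 H
  atom 7: C, bond orders sum to 3 (valence 4) → 1 H
  atom 8: C, bond orders sum to 4 (valence 4) → 0 H
  atom 9: C, bond orders sum to 3 (valence 4) → 1 H
  atom 10: C, bond orders sum to 4 (valence 4) → 0 H
  atom 11: F (halogen, monovalent) → 0 H
  atom 12: F (halogen, monovalent) → 0 H
  atom 13: F (halogen, monovalent) → 0 H
  atom 14: C, bond orders sum to 4 (valence 4) → 0 H
  atom 15: C, bond orders sum to 4 (valence 4) → 0 H
  atom 16: Cl (halogen, monovalent) → 0 H
  atom 17: C, bond orders sum to 4 (valence 4) → 0 H
  atom 18: O, bond orders sum to 2 (valence 2) → 0 H
  atom 19: C, bond orders sum to 1 (valence 4) → 3 H
  atom 20: C, bond orders sum to 4 (valence 4) → 0 H
  atom 21: F (halogen, monovalent) → 0 H
  atom 22: C, bond orders sum to 4 (valence 4) → 0 H
  atom 23: S, bond orders sum to 1 (valence 2) → 1 H
  atom 24: C, bond orders sum to 3 (valence 4) → 1 H
Totals → C:15, H:10, Cl:1, F:4, N:1, O:2, S:1.
In Hill order: C15H10ClF4NO2S.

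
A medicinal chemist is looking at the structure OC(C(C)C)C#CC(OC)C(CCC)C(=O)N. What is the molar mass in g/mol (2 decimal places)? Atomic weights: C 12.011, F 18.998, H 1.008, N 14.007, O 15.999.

First, the molecular formula is C13H23NO3 (counting implicit H from valence).
  C: 13 × 12.011 = 156.143
  H: 23 × 1.008 = 23.184
  N: 1 × 14.007 = 14.007
  O: 3 × 15.999 = 47.997
Sum: 13×12.011 + 23×1.008 + 1×14.007 + 3×15.999 = 241.331 → 241.33 g/mol.

241.33 g/mol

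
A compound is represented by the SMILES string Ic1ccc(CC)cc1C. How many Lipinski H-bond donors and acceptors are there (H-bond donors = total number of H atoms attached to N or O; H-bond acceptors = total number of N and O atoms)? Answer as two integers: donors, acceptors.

Donors: find every N or O and count the H atoms it carries.
  (no N or O atoms present)
Lipinski HBD = 0.
Acceptors: N atoms = 0, O atoms = 0 → HBA = 0.

0, 0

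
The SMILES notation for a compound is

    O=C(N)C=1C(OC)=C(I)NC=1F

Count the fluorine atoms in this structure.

1

Scan the SMILES for F atoms (remember two-letter symbols like Cl and Br are single atoms).
Fluorine count: 1.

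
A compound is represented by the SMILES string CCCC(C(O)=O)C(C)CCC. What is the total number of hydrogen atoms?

Walk through each heavy atom and fill implicit hydrogens from standard valence (C 4, N 3, O 2, S 2, halogen 1):
  atom 1: C, bond orders sum to 1 (valence 4) → 3 H
  atom 2: C, bond orders sum to 2 (valence 4) → 2 H
  atom 3: C, bond orders sum to 2 (valence 4) → 2 H
  atom 4: C, bond orders sum to 3 (valence 4) → 1 H
  atom 5: C, bond orders sum to 4 (valence 4) → 0 H
  atom 6: O, bond orders sum to 1 (valence 2) → 1 H
  atom 7: O, bond orders sum to 2 (valence 2) → 0 H
  atom 8: C, bond orders sum to 3 (valence 4) → 1 H
  atom 9: C, bond orders sum to 1 (valence 4) → 3 H
  atom 10: C, bond orders sum to 2 (valence 4) → 2 H
  atom 11: C, bond orders sum to 2 (valence 4) → 2 H
  atom 12: C, bond orders sum to 1 (valence 4) → 3 H
Total hydrogens: 20.

20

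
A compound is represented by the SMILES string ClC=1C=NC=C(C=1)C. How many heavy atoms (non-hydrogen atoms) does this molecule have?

8

Every atom symbol written in the SMILES (organic subset) is one heavy atom; implicit H are not written.
Heavy atoms by element → C:6, Cl:1, N:1.
Total: 8.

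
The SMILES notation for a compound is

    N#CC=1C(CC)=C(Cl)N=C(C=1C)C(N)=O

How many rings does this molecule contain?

In SMILES, each pair of matching ring-closure digits denotes one ring-closing bond; the number of such bonds equals the number of independent rings.
Ring-closure bonds here: 1.

1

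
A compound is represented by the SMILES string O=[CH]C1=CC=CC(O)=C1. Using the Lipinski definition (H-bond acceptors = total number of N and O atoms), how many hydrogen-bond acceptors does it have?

2

N atoms: 0; O atoms: 2.
Lipinski HBA = 0 + 2 = 2.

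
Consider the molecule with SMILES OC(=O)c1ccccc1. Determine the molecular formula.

C7H6O2

Walk through each heavy atom and fill implicit hydrogens from standard valence (C 4, N 3, O 2, S 2, halogen 1); for lowercase aromatic atoms, an aromatic c carries 1 H when it has two neighbours and 0 H with three, and aromatic n carries 0 H:
  atom 1: O, bond orders sum to 1 (valence 2) → 1 H
  atom 2: C, bond orders sum to 4 (valence 4) → 0 H
  atom 3: O, bond orders sum to 2 (valence 2) → 0 H
  atom 4: aromatic c, 3 neighbours → 0 H
  atom 5: aromatic c, 2 neighbours → 1 H
  atom 6: aromatic c, 2 neighbours → 1 H
  atom 7: aromatic c, 2 neighbours → 1 H
  atom 8: aromatic c, 2 neighbours → 1 H
  atom 9: aromatic c, 2 neighbours → 1 H
Totals → C:7, H:6, O:2.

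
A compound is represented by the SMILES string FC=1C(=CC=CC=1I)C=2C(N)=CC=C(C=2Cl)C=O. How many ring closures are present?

2

In SMILES, each pair of matching ring-closure digits denotes one ring-closing bond; the number of such bonds equals the number of independent rings.
Ring-closure bonds here: 2.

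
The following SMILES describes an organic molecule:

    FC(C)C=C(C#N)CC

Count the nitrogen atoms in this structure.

Scan the SMILES for N atoms (remember two-letter symbols like Cl and Br are single atoms).
Nitrogen count: 1.

1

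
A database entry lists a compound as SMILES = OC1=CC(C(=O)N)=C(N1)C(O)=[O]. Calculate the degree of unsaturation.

Degree of unsaturation = (number of rings) + (number of π bonds).
Ring closures in the SMILES: 1.
π bonds: 4 double bonds (each 1 DoU) → 4 DoU from unsaturation.
Total DoU = 1 + 4 = 5.

5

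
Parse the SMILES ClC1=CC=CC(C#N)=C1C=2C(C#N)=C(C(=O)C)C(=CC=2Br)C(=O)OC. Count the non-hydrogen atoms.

Every atom symbol written in the SMILES (organic subset) is one heavy atom; implicit H are not written.
Heavy atoms by element → Br:1, C:18, Cl:1, N:2, O:3.
Total: 25.

25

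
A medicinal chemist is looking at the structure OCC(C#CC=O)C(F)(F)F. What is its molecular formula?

C6H5F3O2

Walk through each heavy atom and fill implicit hydrogens from standard valence (C 4, N 3, O 2, S 2, halogen 1):
  atom 1: O, bond orders sum to 1 (valence 2) → 1 H
  atom 2: C, bond orders sum to 2 (valence 4) → 2 H
  atom 3: C, bond orders sum to 3 (valence 4) → 1 H
  atom 4: C, bond orders sum to 4 (valence 4) → 0 H
  atom 5: C, bond orders sum to 4 (valence 4) → 0 H
  atom 6: C, bond orders sum to 3 (valence 4) → 1 H
  atom 7: O, bond orders sum to 2 (valence 2) → 0 H
  atom 8: C, bond orders sum to 4 (valence 4) → 0 H
  atom 9: F (halogen, monovalent) → 0 H
  atom 10: F (halogen, monovalent) → 0 H
  atom 11: F (halogen, monovalent) → 0 H
Totals → C:6, H:5, F:3, O:2.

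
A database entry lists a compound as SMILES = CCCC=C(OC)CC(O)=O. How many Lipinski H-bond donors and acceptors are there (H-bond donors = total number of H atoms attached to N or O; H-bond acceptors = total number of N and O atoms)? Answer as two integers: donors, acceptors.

1, 3

Donors: find every N or O and count the H atoms it carries.
  atom 6 (O): bond orders sum to 2 → 0 H
  atom 10 (O): bond orders sum to 1 → 1 H
  atom 11 (O): bond orders sum to 2 → 0 H
Lipinski HBD = 1.
Acceptors: N atoms = 0, O atoms = 3 → HBA = 3.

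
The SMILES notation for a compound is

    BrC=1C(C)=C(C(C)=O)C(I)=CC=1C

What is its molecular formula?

C10H10BrIO

Walk through each heavy atom and fill implicit hydrogens from standard valence (C 4, N 3, O 2, S 2, halogen 1):
  atom 1: Br (halogen, monovalent) → 0 H
  atom 2: C, bond orders sum to 4 (valence 4) → 0 H
  atom 3: C, bond orders sum to 4 (valence 4) → 0 H
  atom 4: C, bond orders sum to 1 (valence 4) → 3 H
  atom 5: C, bond orders sum to 4 (valence 4) → 0 H
  atom 6: C, bond orders sum to 4 (valence 4) → 0 H
  atom 7: C, bond orders sum to 1 (valence 4) → 3 H
  atom 8: O, bond orders sum to 2 (valence 2) → 0 H
  atom 9: C, bond orders sum to 4 (valence 4) → 0 H
  atom 10: I (halogen, monovalent) → 0 H
  atom 11: C, bond orders sum to 3 (valence 4) → 1 H
  atom 12: C, bond orders sum to 4 (valence 4) → 0 H
  atom 13: C, bond orders sum to 1 (valence 4) → 3 H
Totals → C:10, H:10, Br:1, I:1, O:1.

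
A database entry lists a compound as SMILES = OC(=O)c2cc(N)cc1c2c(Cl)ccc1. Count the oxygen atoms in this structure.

2

Scan the SMILES for O atoms (remember two-letter symbols like Cl and Br are single atoms).
Oxygen count: 2.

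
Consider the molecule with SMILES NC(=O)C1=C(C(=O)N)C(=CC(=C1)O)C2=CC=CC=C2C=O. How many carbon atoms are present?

15

Count every carbon token in the SMILES (each C, including those in ring-closure positions and inside branches).
Carbon count: 15.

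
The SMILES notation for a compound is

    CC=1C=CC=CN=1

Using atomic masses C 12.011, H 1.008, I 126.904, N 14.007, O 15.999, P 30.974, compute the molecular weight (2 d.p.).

First, the molecular formula is C6H7N (counting implicit H from valence).
  C: 6 × 12.011 = 72.066
  H: 7 × 1.008 = 7.056
  N: 1 × 14.007 = 14.007
Sum: 6×12.011 + 7×1.008 + 1×14.007 = 93.129 → 93.13 g/mol.

93.13 g/mol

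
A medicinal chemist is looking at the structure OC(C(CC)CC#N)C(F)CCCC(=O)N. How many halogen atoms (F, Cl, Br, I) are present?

Halogen atoms appear at heavy-atom position 10 (1×F).
Other groups present: 1 amide, 1 hydroxyl, 1 nitrile.
Halogen count: 1.

1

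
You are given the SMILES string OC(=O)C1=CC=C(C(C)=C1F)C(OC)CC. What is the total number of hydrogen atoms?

Walk through each heavy atom and fill implicit hydrogens from standard valence (C 4, N 3, O 2, S 2, halogen 1):
  atom 1: O, bond orders sum to 1 (valence 2) → 1 H
  atom 2: C, bond orders sum to 4 (valence 4) → 0 H
  atom 3: O, bond orders sum to 2 (valence 2) → 0 H
  atom 4: C, bond orders sum to 4 (valence 4) → 0 H
  atom 5: C, bond orders sum to 3 (valence 4) → 1 H
  atom 6: C, bond orders sum to 3 (valence 4) → 1 H
  atom 7: C, bond orders sum to 4 (valence 4) → 0 H
  atom 8: C, bond orders sum to 4 (valence 4) → 0 H
  atom 9: C, bond orders sum to 1 (valence 4) → 3 H
  atom 10: C, bond orders sum to 4 (valence 4) → 0 H
  atom 11: F (halogen, monovalent) → 0 H
  atom 12: C, bond orders sum to 3 (valence 4) → 1 H
  atom 13: O, bond orders sum to 2 (valence 2) → 0 H
  atom 14: C, bond orders sum to 1 (valence 4) → 3 H
  atom 15: C, bond orders sum to 2 (valence 4) → 2 H
  atom 16: C, bond orders sum to 1 (valence 4) → 3 H
Total hydrogens: 15.

15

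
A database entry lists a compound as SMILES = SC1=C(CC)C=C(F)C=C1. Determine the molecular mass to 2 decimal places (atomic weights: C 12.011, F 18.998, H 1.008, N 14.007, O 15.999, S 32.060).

156.22 g/mol

First, the molecular formula is C8H9FS (counting implicit H from valence).
  C: 8 × 12.011 = 96.088
  F: 1 × 18.998 = 18.998
  H: 9 × 1.008 = 9.072
  S: 1 × 32.060 = 32.060
Sum: 8×12.011 + 1×18.998 + 9×1.008 + 1×32.060 = 156.218 → 156.22 g/mol.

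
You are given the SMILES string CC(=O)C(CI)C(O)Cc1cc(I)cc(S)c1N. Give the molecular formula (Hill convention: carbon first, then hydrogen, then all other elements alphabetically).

C12H15I2NO2S

Walk through each heavy atom and fill implicit hydrogens from standard valence (C 4, N 3, O 2, S 2, halogen 1); for lowercase aromatic atoms, an aromatic c carries 1 H when it has two neighbours and 0 H with three, and aromatic n carries 0 H:
  atom 1: C, bond orders sum to 1 (valence 4) → 3 H
  atom 2: C, bond orders sum to 4 (valence 4) → 0 H
  atom 3: O, bond orders sum to 2 (valence 2) → 0 H
  atom 4: C, bond orders sum to 3 (valence 4) → 1 H
  atom 5: C, bond orders sum to 2 (valence 4) → 2 H
  atom 6: I (halogen, monovalent) → 0 H
  atom 7: C, bond orders sum to 3 (valence 4) → 1 H
  atom 8: O, bond orders sum to 1 (valence 2) → 1 H
  atom 9: C, bond orders sum to 2 (valence 4) → 2 H
  atom 10: aromatic c, 3 neighbours → 0 H
  atom 11: aromatic c, 2 neighbours → 1 H
  atom 12: aromatic c, 3 neighbours → 0 H
  atom 13: I (halogen, monovalent) → 0 H
  atom 14: aromatic c, 2 neighbours → 1 H
  atom 15: aromatic c, 3 neighbours → 0 H
  atom 16: S, bond orders sum to 1 (valence 2) → 1 H
  atom 17: aromatic c, 3 neighbours → 0 H
  atom 18: N, bond orders sum to 1 (valence 3) → 2 H
Totals → C:12, H:15, I:2, N:1, O:2, S:1.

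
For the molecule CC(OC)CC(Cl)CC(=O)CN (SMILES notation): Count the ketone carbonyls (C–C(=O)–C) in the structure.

The ketone motif appears at heavy-atom position 9 in the SMILES.
Other groups present: 1 ether, 1 primary amine.
Ketone count: 1.

1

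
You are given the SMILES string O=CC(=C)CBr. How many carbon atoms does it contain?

Count every carbon token in the SMILES (each C, including those in ring-closure positions and inside branches).
Carbon count: 4.

4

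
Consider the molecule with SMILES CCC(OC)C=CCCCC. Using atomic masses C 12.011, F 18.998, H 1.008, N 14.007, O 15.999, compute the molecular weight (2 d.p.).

First, the molecular formula is C10H20O (counting implicit H from valence).
  C: 10 × 12.011 = 120.110
  H: 20 × 1.008 = 20.160
  O: 1 × 15.999 = 15.999
Sum: 10×12.011 + 20×1.008 + 1×15.999 = 156.269 → 156.27 g/mol.

156.27 g/mol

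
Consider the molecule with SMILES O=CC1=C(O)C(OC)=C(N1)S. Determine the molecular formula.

Walk through each heavy atom and fill implicit hydrogens from standard valence (C 4, N 3, O 2, S 2, halogen 1):
  atom 1: O, bond orders sum to 2 (valence 2) → 0 H
  atom 2: C, bond orders sum to 3 (valence 4) → 1 H
  atom 3: C, bond orders sum to 4 (valence 4) → 0 H
  atom 4: C, bond orders sum to 4 (valence 4) → 0 H
  atom 5: O, bond orders sum to 1 (valence 2) → 1 H
  atom 6: C, bond orders sum to 4 (valence 4) → 0 H
  atom 7: O, bond orders sum to 2 (valence 2) → 0 H
  atom 8: C, bond orders sum to 1 (valence 4) → 3 H
  atom 9: C, bond orders sum to 4 (valence 4) → 0 H
  atom 10: N, bond orders sum to 2 (valence 3) → 1 H
  atom 11: S, bond orders sum to 1 (valence 2) → 1 H
Totals → C:6, H:7, N:1, O:3, S:1.
In Hill order: C6H7NO3S.

C6H7NO3S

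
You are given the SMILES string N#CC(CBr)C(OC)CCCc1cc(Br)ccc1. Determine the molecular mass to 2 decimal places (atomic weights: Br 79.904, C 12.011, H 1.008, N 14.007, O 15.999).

First, the molecular formula is C14H17Br2NO (counting implicit H from valence).
  Br: 2 × 79.904 = 159.808
  C: 14 × 12.011 = 168.154
  H: 17 × 1.008 = 17.136
  N: 1 × 14.007 = 14.007
  O: 1 × 15.999 = 15.999
Sum: 2×79.904 + 14×12.011 + 17×1.008 + 1×14.007 + 1×15.999 = 375.104 → 375.10 g/mol.

375.10 g/mol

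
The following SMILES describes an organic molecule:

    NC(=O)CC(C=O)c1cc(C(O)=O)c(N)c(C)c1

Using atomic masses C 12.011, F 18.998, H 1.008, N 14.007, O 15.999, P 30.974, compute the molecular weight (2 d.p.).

250.25 g/mol

First, the molecular formula is C12H14N2O4 (counting implicit H from valence).
  C: 12 × 12.011 = 144.132
  H: 14 × 1.008 = 14.112
  N: 2 × 14.007 = 28.014
  O: 4 × 15.999 = 63.996
Sum: 12×12.011 + 14×1.008 + 2×14.007 + 4×15.999 = 250.254 → 250.25 g/mol.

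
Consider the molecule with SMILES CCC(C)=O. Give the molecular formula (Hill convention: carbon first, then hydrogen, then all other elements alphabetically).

C4H8O

Walk through each heavy atom and fill implicit hydrogens from standard valence (C 4, N 3, O 2, S 2, halogen 1):
  atom 1: C, bond orders sum to 1 (valence 4) → 3 H
  atom 2: C, bond orders sum to 2 (valence 4) → 2 H
  atom 3: C, bond orders sum to 4 (valence 4) → 0 H
  atom 4: C, bond orders sum to 1 (valence 4) → 3 H
  atom 5: O, bond orders sum to 2 (valence 2) → 0 H
Totals → C:4, H:8, O:1.
In Hill order: C4H8O.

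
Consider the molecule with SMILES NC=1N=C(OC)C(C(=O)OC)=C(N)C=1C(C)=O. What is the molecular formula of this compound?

C10H13N3O4

Walk through each heavy atom and fill implicit hydrogens from standard valence (C 4, N 3, O 2, S 2, halogen 1):
  atom 1: N, bond orders sum to 1 (valence 3) → 2 H
  atom 2: C, bond orders sum to 4 (valence 4) → 0 H
  atom 3: N, bond orders sum to 3 (valence 3) → 0 H
  atom 4: C, bond orders sum to 4 (valence 4) → 0 H
  atom 5: O, bond orders sum to 2 (valence 2) → 0 H
  atom 6: C, bond orders sum to 1 (valence 4) → 3 H
  atom 7: C, bond orders sum to 4 (valence 4) → 0 H
  atom 8: C, bond orders sum to 4 (valence 4) → 0 H
  atom 9: O, bond orders sum to 2 (valence 2) → 0 H
  atom 10: O, bond orders sum to 2 (valence 2) → 0 H
  atom 11: C, bond orders sum to 1 (valence 4) → 3 H
  atom 12: C, bond orders sum to 4 (valence 4) → 0 H
  atom 13: N, bond orders sum to 1 (valence 3) → 2 H
  atom 14: C, bond orders sum to 4 (valence 4) → 0 H
  atom 15: C, bond orders sum to 4 (valence 4) → 0 H
  atom 16: C, bond orders sum to 1 (valence 4) → 3 H
  atom 17: O, bond orders sum to 2 (valence 2) → 0 H
Totals → C:10, H:13, N:3, O:4.
In Hill order: C10H13N3O4.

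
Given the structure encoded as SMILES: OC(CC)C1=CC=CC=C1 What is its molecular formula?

C9H12O

Walk through each heavy atom and fill implicit hydrogens from standard valence (C 4, N 3, O 2, S 2, halogen 1):
  atom 1: O, bond orders sum to 1 (valence 2) → 1 H
  atom 2: C, bond orders sum to 3 (valence 4) → 1 H
  atom 3: C, bond orders sum to 2 (valence 4) → 2 H
  atom 4: C, bond orders sum to 1 (valence 4) → 3 H
  atom 5: C, bond orders sum to 4 (valence 4) → 0 H
  atom 6: C, bond orders sum to 3 (valence 4) → 1 H
  atom 7: C, bond orders sum to 3 (valence 4) → 1 H
  atom 8: C, bond orders sum to 3 (valence 4) → 1 H
  atom 9: C, bond orders sum to 3 (valence 4) → 1 H
  atom 10: C, bond orders sum to 3 (valence 4) → 1 H
Totals → C:9, H:12, O:1.
In Hill order: C9H12O.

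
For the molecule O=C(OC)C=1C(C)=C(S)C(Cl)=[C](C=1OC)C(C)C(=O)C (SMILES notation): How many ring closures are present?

In SMILES, each pair of matching ring-closure digits denotes one ring-closing bond; the number of such bonds equals the number of independent rings.
Ring-closure bonds here: 1.

1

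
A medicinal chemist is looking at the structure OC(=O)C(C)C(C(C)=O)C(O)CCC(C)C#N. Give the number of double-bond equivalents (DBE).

Degree of unsaturation = (number of rings) + (number of π bonds).
Ring closures in the SMILES: 0.
π bonds: 2 double bonds (each 1 DoU), 1 triple bond (each 2 DoU) → 4 DoU from unsaturation.
Total DoU = 0 + 4 = 4.

4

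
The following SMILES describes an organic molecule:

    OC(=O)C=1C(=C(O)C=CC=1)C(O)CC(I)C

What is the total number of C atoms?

11

Count every carbon token in the SMILES (each C, including those in ring-closure positions and inside branches).
Carbon count: 11.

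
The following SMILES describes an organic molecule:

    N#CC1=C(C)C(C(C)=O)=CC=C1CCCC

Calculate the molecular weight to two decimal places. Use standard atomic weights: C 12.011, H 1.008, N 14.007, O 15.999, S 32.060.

First, the molecular formula is C14H17NO (counting implicit H from valence).
  C: 14 × 12.011 = 168.154
  H: 17 × 1.008 = 17.136
  N: 1 × 14.007 = 14.007
  O: 1 × 15.999 = 15.999
Sum: 14×12.011 + 17×1.008 + 1×14.007 + 1×15.999 = 215.296 → 215.30 g/mol.

215.30 g/mol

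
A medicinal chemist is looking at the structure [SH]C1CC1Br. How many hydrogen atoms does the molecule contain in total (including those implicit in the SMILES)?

5

Walk through each heavy atom and fill implicit hydrogens from standard valence (C 4, N 3, O 2, S 2, halogen 1):
  atom 1: S with explicit H count 1
  atom 2: C, bond orders sum to 3 (valence 4) → 1 H
  atom 3: C, bond orders sum to 2 (valence 4) → 2 H
  atom 4: C, bond orders sum to 3 (valence 4) → 1 H
  atom 5: Br (halogen, monovalent) → 0 H
Total hydrogens: 5.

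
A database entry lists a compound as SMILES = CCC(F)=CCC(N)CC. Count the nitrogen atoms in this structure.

1

Scan the SMILES for N atoms (remember two-letter symbols like Cl and Br are single atoms).
Nitrogen count: 1.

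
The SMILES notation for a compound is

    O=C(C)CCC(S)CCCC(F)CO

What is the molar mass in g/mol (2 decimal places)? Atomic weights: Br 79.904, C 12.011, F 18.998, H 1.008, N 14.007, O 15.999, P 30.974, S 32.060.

222.32 g/mol

First, the molecular formula is C10H19FO2S (counting implicit H from valence).
  C: 10 × 12.011 = 120.110
  F: 1 × 18.998 = 18.998
  H: 19 × 1.008 = 19.152
  O: 2 × 15.999 = 31.998
  S: 1 × 32.060 = 32.060
Sum: 10×12.011 + 1×18.998 + 19×1.008 + 2×15.999 + 1×32.060 = 222.318 → 222.32 g/mol.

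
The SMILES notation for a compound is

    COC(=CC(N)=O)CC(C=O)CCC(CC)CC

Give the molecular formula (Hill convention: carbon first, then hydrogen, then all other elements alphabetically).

C14H25NO3

Walk through each heavy atom and fill implicit hydrogens from standard valence (C 4, N 3, O 2, S 2, halogen 1):
  atom 1: C, bond orders sum to 1 (valence 4) → 3 H
  atom 2: O, bond orders sum to 2 (valence 2) → 0 H
  atom 3: C, bond orders sum to 4 (valence 4) → 0 H
  atom 4: C, bond orders sum to 3 (valence 4) → 1 H
  atom 5: C, bond orders sum to 4 (valence 4) → 0 H
  atom 6: N, bond orders sum to 1 (valence 3) → 2 H
  atom 7: O, bond orders sum to 2 (valence 2) → 0 H
  atom 8: C, bond orders sum to 2 (valence 4) → 2 H
  atom 9: C, bond orders sum to 3 (valence 4) → 1 H
  atom 10: C, bond orders sum to 3 (valence 4) → 1 H
  atom 11: O, bond orders sum to 2 (valence 2) → 0 H
  atom 12: C, bond orders sum to 2 (valence 4) → 2 H
  atom 13: C, bond orders sum to 2 (valence 4) → 2 H
  atom 14: C, bond orders sum to 3 (valence 4) → 1 H
  atom 15: C, bond orders sum to 2 (valence 4) → 2 H
  atom 16: C, bond orders sum to 1 (valence 4) → 3 H
  atom 17: C, bond orders sum to 2 (valence 4) → 2 H
  atom 18: C, bond orders sum to 1 (valence 4) → 3 H
Totals → C:14, H:25, N:1, O:3.
In Hill order: C14H25NO3.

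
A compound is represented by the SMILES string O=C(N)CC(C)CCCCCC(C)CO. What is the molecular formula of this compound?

C12H25NO2

Walk through each heavy atom and fill implicit hydrogens from standard valence (C 4, N 3, O 2, S 2, halogen 1):
  atom 1: O, bond orders sum to 2 (valence 2) → 0 H
  atom 2: C, bond orders sum to 4 (valence 4) → 0 H
  atom 3: N, bond orders sum to 1 (valence 3) → 2 H
  atom 4: C, bond orders sum to 2 (valence 4) → 2 H
  atom 5: C, bond orders sum to 3 (valence 4) → 1 H
  atom 6: C, bond orders sum to 1 (valence 4) → 3 H
  atom 7: C, bond orders sum to 2 (valence 4) → 2 H
  atom 8: C, bond orders sum to 2 (valence 4) → 2 H
  atom 9: C, bond orders sum to 2 (valence 4) → 2 H
  atom 10: C, bond orders sum to 2 (valence 4) → 2 H
  atom 11: C, bond orders sum to 2 (valence 4) → 2 H
  atom 12: C, bond orders sum to 3 (valence 4) → 1 H
  atom 13: C, bond orders sum to 1 (valence 4) → 3 H
  atom 14: C, bond orders sum to 2 (valence 4) → 2 H
  atom 15: O, bond orders sum to 1 (valence 2) → 1 H
Totals → C:12, H:25, N:1, O:2.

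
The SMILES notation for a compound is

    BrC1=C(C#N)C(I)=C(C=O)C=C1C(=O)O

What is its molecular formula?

Walk through each heavy atom and fill implicit hydrogens from standard valence (C 4, N 3, O 2, S 2, halogen 1):
  atom 1: Br (halogen, monovalent) → 0 H
  atom 2: C, bond orders sum to 4 (valence 4) → 0 H
  atom 3: C, bond orders sum to 4 (valence 4) → 0 H
  atom 4: C, bond orders sum to 4 (valence 4) → 0 H
  atom 5: N, bond orders sum to 3 (valence 3) → 0 H
  atom 6: C, bond orders sum to 4 (valence 4) → 0 H
  atom 7: I (halogen, monovalent) → 0 H
  atom 8: C, bond orders sum to 4 (valence 4) → 0 H
  atom 9: C, bond orders sum to 3 (valence 4) → 1 H
  atom 10: O, bond orders sum to 2 (valence 2) → 0 H
  atom 11: C, bond orders sum to 3 (valence 4) → 1 H
  atom 12: C, bond orders sum to 4 (valence 4) → 0 H
  atom 13: C, bond orders sum to 4 (valence 4) → 0 H
  atom 14: O, bond orders sum to 2 (valence 2) → 0 H
  atom 15: O, bond orders sum to 1 (valence 2) → 1 H
Totals → C:9, H:3, Br:1, I:1, N:1, O:3.

C9H3BrINO3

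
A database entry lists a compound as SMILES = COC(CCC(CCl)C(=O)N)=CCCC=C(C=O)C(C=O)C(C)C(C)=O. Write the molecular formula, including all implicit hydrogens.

C19H28ClNO5

Walk through each heavy atom and fill implicit hydrogens from standard valence (C 4, N 3, O 2, S 2, halogen 1):
  atom 1: C, bond orders sum to 1 (valence 4) → 3 H
  atom 2: O, bond orders sum to 2 (valence 2) → 0 H
  atom 3: C, bond orders sum to 4 (valence 4) → 0 H
  atom 4: C, bond orders sum to 2 (valence 4) → 2 H
  atom 5: C, bond orders sum to 2 (valence 4) → 2 H
  atom 6: C, bond orders sum to 3 (valence 4) → 1 H
  atom 7: C, bond orders sum to 2 (valence 4) → 2 H
  atom 8: Cl (halogen, monovalent) → 0 H
  atom 9: C, bond orders sum to 4 (valence 4) → 0 H
  atom 10: O, bond orders sum to 2 (valence 2) → 0 H
  atom 11: N, bond orders sum to 1 (valence 3) → 2 H
  atom 12: C, bond orders sum to 3 (valence 4) → 1 H
  atom 13: C, bond orders sum to 2 (valence 4) → 2 H
  atom 14: C, bond orders sum to 2 (valence 4) → 2 H
  atom 15: C, bond orders sum to 3 (valence 4) → 1 H
  atom 16: C, bond orders sum to 4 (valence 4) → 0 H
  atom 17: C, bond orders sum to 3 (valence 4) → 1 H
  atom 18: O, bond orders sum to 2 (valence 2) → 0 H
  atom 19: C, bond orders sum to 3 (valence 4) → 1 H
  atom 20: C, bond orders sum to 3 (valence 4) → 1 H
  atom 21: O, bond orders sum to 2 (valence 2) → 0 H
  atom 22: C, bond orders sum to 3 (valence 4) → 1 H
  atom 23: C, bond orders sum to 1 (valence 4) → 3 H
  atom 24: C, bond orders sum to 4 (valence 4) → 0 H
  atom 25: C, bond orders sum to 1 (valence 4) → 3 H
  atom 26: O, bond orders sum to 2 (valence 2) → 0 H
Totals → C:19, H:28, Cl:1, N:1, O:5.
In Hill order: C19H28ClNO5.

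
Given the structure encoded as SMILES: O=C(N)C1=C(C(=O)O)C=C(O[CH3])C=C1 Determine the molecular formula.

Walk through each heavy atom and fill implicit hydrogens from standard valence (C 4, N 3, O 2, S 2, halogen 1):
  atom 1: O, bond orders sum to 2 (valence 2) → 0 H
  atom 2: C, bond orders sum to 4 (valence 4) → 0 H
  atom 3: N, bond orders sum to 1 (valence 3) → 2 H
  atom 4: C, bond orders sum to 4 (valence 4) → 0 H
  atom 5: C, bond orders sum to 4 (valence 4) → 0 H
  atom 6: C, bond orders sum to 4 (valence 4) → 0 H
  atom 7: O, bond orders sum to 2 (valence 2) → 0 H
  atom 8: O, bond orders sum to 1 (valence 2) → 1 H
  atom 9: C, bond orders sum to 3 (valence 4) → 1 H
  atom 10: C, bond orders sum to 4 (valence 4) → 0 H
  atom 11: O, bond orders sum to 2 (valence 2) → 0 H
  atom 12: C with explicit H count 3
  atom 13: C, bond orders sum to 3 (valence 4) → 1 H
  atom 14: C, bond orders sum to 3 (valence 4) → 1 H
Totals → C:9, H:9, N:1, O:4.

C9H9NO4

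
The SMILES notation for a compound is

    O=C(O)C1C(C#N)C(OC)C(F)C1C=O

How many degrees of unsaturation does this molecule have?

5

Degree of unsaturation = (number of rings) + (number of π bonds).
Ring closures in the SMILES: 1.
π bonds: 2 double bonds (each 1 DoU), 1 triple bond (each 2 DoU) → 4 DoU from unsaturation.
Total DoU = 1 + 4 = 5.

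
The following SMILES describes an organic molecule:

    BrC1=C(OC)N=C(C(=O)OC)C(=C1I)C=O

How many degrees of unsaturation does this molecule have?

6

Degree of unsaturation = (number of rings) + (number of π bonds).
Ring closures in the SMILES: 1.
π bonds: 5 double bonds (each 1 DoU) → 5 DoU from unsaturation.
Total DoU = 1 + 5 = 6.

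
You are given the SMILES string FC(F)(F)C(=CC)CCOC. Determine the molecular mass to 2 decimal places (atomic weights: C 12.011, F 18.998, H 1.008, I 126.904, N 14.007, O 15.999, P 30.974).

First, the molecular formula is C7H11F3O (counting implicit H from valence).
  C: 7 × 12.011 = 84.077
  F: 3 × 18.998 = 56.994
  H: 11 × 1.008 = 11.088
  O: 1 × 15.999 = 15.999
Sum: 7×12.011 + 3×18.998 + 11×1.008 + 1×15.999 = 168.158 → 168.16 g/mol.

168.16 g/mol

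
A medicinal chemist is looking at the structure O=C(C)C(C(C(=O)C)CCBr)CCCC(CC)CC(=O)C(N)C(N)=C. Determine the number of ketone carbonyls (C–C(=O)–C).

3

The ketone motif appears at heavy-atom positions 2, 6, 19 in the SMILES.
Other groups present: 1 alkene, 2 primary amine.
Ketone count: 3.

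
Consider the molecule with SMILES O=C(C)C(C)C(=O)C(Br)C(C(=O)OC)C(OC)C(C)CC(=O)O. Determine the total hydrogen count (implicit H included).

Walk through each heavy atom and fill implicit hydrogens from standard valence (C 4, N 3, O 2, S 2, halogen 1):
  atom 1: O, bond orders sum to 2 (valence 2) → 0 H
  atom 2: C, bond orders sum to 4 (valence 4) → 0 H
  atom 3: C, bond orders sum to 1 (valence 4) → 3 H
  atom 4: C, bond orders sum to 3 (valence 4) → 1 H
  atom 5: C, bond orders sum to 1 (valence 4) → 3 H
  atom 6: C, bond orders sum to 4 (valence 4) → 0 H
  atom 7: O, bond orders sum to 2 (valence 2) → 0 H
  atom 8: C, bond orders sum to 3 (valence 4) → 1 H
  atom 9: Br (halogen, monovalent) → 0 H
  atom 10: C, bond orders sum to 3 (valence 4) → 1 H
  atom 11: C, bond orders sum to 4 (valence 4) → 0 H
  atom 12: O, bond orders sum to 2 (valence 2) → 0 H
  atom 13: O, bond orders sum to 2 (valence 2) → 0 H
  atom 14: C, bond orders sum to 1 (valence 4) → 3 H
  atom 15: C, bond orders sum to 3 (valence 4) → 1 H
  atom 16: O, bond orders sum to 2 (valence 2) → 0 H
  atom 17: C, bond orders sum to 1 (valence 4) → 3 H
  atom 18: C, bond orders sum to 3 (valence 4) → 1 H
  atom 19: C, bond orders sum to 1 (valence 4) → 3 H
  atom 20: C, bond orders sum to 2 (valence 4) → 2 H
  atom 21: C, bond orders sum to 4 (valence 4) → 0 H
  atom 22: O, bond orders sum to 2 (valence 2) → 0 H
  atom 23: O, bond orders sum to 1 (valence 2) → 1 H
Total hydrogens: 23.

23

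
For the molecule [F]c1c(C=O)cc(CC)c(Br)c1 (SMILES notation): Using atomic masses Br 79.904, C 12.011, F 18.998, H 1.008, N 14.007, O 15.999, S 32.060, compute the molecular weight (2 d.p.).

231.06 g/mol

First, the molecular formula is C9H8BrFO (counting implicit H from valence).
  Br: 1 × 79.904 = 79.904
  C: 9 × 12.011 = 108.099
  F: 1 × 18.998 = 18.998
  H: 8 × 1.008 = 8.064
  O: 1 × 15.999 = 15.999
Sum: 1×79.904 + 9×12.011 + 1×18.998 + 8×1.008 + 1×15.999 = 231.064 → 231.06 g/mol.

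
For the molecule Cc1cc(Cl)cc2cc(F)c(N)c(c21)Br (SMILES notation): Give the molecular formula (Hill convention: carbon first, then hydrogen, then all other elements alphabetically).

C11H8BrClFN

Walk through each heavy atom and fill implicit hydrogens from standard valence (C 4, N 3, O 2, S 2, halogen 1); for lowercase aromatic atoms, an aromatic c carries 1 H when it has two neighbours and 0 H with three, and aromatic n carries 0 H:
  atom 1: C, bond orders sum to 1 (valence 4) → 3 H
  atom 2: aromatic c, 3 neighbours → 0 H
  atom 3: aromatic c, 2 neighbours → 1 H
  atom 4: aromatic c, 3 neighbours → 0 H
  atom 5: Cl (halogen, monovalent) → 0 H
  atom 6: aromatic c, 2 neighbours → 1 H
  atom 7: aromatic c, 3 neighbours → 0 H
  atom 8: aromatic c, 2 neighbours → 1 H
  atom 9: aromatic c, 3 neighbours → 0 H
  atom 10: F (halogen, monovalent) → 0 H
  atom 11: aromatic c, 3 neighbours → 0 H
  atom 12: N, bond orders sum to 1 (valence 3) → 2 H
  atom 13: aromatic c, 3 neighbours → 0 H
  atom 14: aromatic c, 3 neighbours → 0 H
  atom 15: Br (halogen, monovalent) → 0 H
Totals → C:11, H:8, Br:1, Cl:1, F:1, N:1.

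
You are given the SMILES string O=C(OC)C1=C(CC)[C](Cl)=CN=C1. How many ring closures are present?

In SMILES, each pair of matching ring-closure digits denotes one ring-closing bond; the number of such bonds equals the number of independent rings.
Ring-closure bonds here: 1.

1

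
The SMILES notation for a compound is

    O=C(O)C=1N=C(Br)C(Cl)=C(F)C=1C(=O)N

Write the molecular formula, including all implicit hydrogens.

Walk through each heavy atom and fill implicit hydrogens from standard valence (C 4, N 3, O 2, S 2, halogen 1):
  atom 1: O, bond orders sum to 2 (valence 2) → 0 H
  atom 2: C, bond orders sum to 4 (valence 4) → 0 H
  atom 3: O, bond orders sum to 1 (valence 2) → 1 H
  atom 4: C, bond orders sum to 4 (valence 4) → 0 H
  atom 5: N, bond orders sum to 3 (valence 3) → 0 H
  atom 6: C, bond orders sum to 4 (valence 4) → 0 H
  atom 7: Br (halogen, monovalent) → 0 H
  atom 8: C, bond orders sum to 4 (valence 4) → 0 H
  atom 9: Cl (halogen, monovalent) → 0 H
  atom 10: C, bond orders sum to 4 (valence 4) → 0 H
  atom 11: F (halogen, monovalent) → 0 H
  atom 12: C, bond orders sum to 4 (valence 4) → 0 H
  atom 13: C, bond orders sum to 4 (valence 4) → 0 H
  atom 14: O, bond orders sum to 2 (valence 2) → 0 H
  atom 15: N, bond orders sum to 1 (valence 3) → 2 H
Totals → C:7, H:3, Br:1, Cl:1, F:1, N:2, O:3.

C7H3BrClFN2O3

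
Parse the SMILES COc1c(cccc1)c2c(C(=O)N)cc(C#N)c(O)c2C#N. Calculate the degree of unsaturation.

Molecular formula: C16H11N3O3.
DoU = (2C + 2 + N − H − X) / 2, where X is the halogen count and O/S are ignored.
    = (2·16 + 2 + 3 − 11 − 0) / 2 = 26 / 2 = 13.

13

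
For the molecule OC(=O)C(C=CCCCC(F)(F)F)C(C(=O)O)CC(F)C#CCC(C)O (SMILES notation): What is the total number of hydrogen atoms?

22

Walk through each heavy atom and fill implicit hydrogens from standard valence (C 4, N 3, O 2, S 2, halogen 1):
  atom 1: O, bond orders sum to 1 (valence 2) → 1 H
  atom 2: C, bond orders sum to 4 (valence 4) → 0 H
  atom 3: O, bond orders sum to 2 (valence 2) → 0 H
  atom 4: C, bond orders sum to 3 (valence 4) → 1 H
  atom 5: C, bond orders sum to 3 (valence 4) → 1 H
  atom 6: C, bond orders sum to 3 (valence 4) → 1 H
  atom 7: C, bond orders sum to 2 (valence 4) → 2 H
  atom 8: C, bond orders sum to 2 (valence 4) → 2 H
  atom 9: C, bond orders sum to 2 (valence 4) → 2 H
  atom 10: C, bond orders sum to 4 (valence 4) → 0 H
  atom 11: F (halogen, monovalent) → 0 H
  atom 12: F (halogen, monovalent) → 0 H
  atom 13: F (halogen, monovalent) → 0 H
  atom 14: C, bond orders sum to 3 (valence 4) → 1 H
  atom 15: C, bond orders sum to 4 (valence 4) → 0 H
  atom 16: O, bond orders sum to 2 (valence 2) → 0 H
  atom 17: O, bond orders sum to 1 (valence 2) → 1 H
  atom 18: C, bond orders sum to 2 (valence 4) → 2 H
  atom 19: C, bond orders sum to 3 (valence 4) → 1 H
  atom 20: F (halogen, monovalent) → 0 H
  atom 21: C, bond orders sum to 4 (valence 4) → 0 H
  atom 22: C, bond orders sum to 4 (valence 4) → 0 H
  atom 23: C, bond orders sum to 2 (valence 4) → 2 H
  atom 24: C, bond orders sum to 3 (valence 4) → 1 H
  atom 25: C, bond orders sum to 1 (valence 4) → 3 H
  atom 26: O, bond orders sum to 1 (valence 2) → 1 H
Total hydrogens: 22.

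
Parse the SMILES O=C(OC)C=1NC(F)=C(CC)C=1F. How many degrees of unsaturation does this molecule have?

Molecular formula: C8H9F2NO2.
DoU = (2C + 2 + N − H − X) / 2, where X is the halogen count and O/S are ignored.
    = (2·8 + 2 + 1 − 9 − 2) / 2 = 8 / 2 = 4.

4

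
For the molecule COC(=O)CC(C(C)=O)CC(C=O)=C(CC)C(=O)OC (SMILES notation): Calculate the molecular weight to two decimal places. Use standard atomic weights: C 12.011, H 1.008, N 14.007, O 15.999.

284.31 g/mol

First, the molecular formula is C14H20O6 (counting implicit H from valence).
  C: 14 × 12.011 = 168.154
  H: 20 × 1.008 = 20.160
  O: 6 × 15.999 = 95.994
Sum: 14×12.011 + 20×1.008 + 6×15.999 = 284.308 → 284.31 g/mol.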